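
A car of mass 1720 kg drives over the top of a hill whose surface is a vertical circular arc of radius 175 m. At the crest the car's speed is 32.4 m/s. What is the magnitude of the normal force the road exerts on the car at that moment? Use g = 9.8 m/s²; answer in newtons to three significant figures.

6540 N

At the crest the centripetal acceleration points downward (toward the centre of the arc), so mg − N = mv²/r.
N = m(g − v²/r) = 1720 × (9.8 − (32.4)²/175) = 1720 × (9.8 − 5.999) = 1720 × 3.801 = 6538 N.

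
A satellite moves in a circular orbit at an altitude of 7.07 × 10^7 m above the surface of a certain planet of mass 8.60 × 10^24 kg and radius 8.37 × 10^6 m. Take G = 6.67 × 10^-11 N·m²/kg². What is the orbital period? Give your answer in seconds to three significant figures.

r = R + h = 8.37 × 10^6 + 7.07 × 10^7 = 7.907 × 10^7 m. Gravity provides the centripetal force: G M m / r² = m v² / r ⇒ v = √(GM/r) = 2693 m/s.
T = 2πr/v = 2π × 7.907 × 10^7 / 2693 = 184500 s.

184000 s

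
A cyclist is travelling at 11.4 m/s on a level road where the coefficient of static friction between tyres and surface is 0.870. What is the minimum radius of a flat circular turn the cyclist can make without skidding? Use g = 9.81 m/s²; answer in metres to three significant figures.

At the limit, μ_s m g = m v²/r, so r_min = v²/(μ_s g) = (11.4)²/(0.870 × 9.81) = 130.0/8.535 = 15.23 m.

15.2 m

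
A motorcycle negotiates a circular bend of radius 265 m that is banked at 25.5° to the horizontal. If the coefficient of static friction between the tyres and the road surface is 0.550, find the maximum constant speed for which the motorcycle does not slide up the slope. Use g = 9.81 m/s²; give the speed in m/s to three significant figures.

At the maximum speed, friction acts down the slope at its limiting value f = μN. Radially (horizontal, toward centre): N sinθ + μN cosθ = mv²/r. Vertically: N cosθ − μN sinθ = mg.
Dividing: v² = r g (sinθ + μcosθ)/(cosθ − μsinθ).
sinθ + μcosθ = 0.4305 + 0.550×0.9026 = 0.9269; cosθ − μsinθ = 0.9026 − 0.550×0.4305 = 0.6658.
v² = 265 × 9.81 × 0.9269/0.6658 = 3619 m²/s², so v = 60.16 m/s.

60.2 m/s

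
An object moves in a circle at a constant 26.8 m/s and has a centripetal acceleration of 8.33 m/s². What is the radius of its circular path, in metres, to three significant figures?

a_c = v²/r ⇒ r = v²/a_c = (26.8)²/8.33 = 718.2/8.33 = 86.22 m.

86.2 m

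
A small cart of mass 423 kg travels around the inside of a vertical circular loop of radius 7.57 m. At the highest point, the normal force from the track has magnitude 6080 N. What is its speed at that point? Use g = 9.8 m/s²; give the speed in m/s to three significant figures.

13.5 m/s

At the top, N + mg = mv²/r, so v = √(r(N/m + g)) = √(7.57 × (6080/423 + 9.8)) = √(7.57 × 24.17) = √183.0 = 13.53 m/s.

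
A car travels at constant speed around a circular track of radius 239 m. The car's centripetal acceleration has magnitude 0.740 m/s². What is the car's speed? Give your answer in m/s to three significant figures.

a_c = v²/r ⇒ v = √(a_c · r) = √(0.740 × 239) = √176.9 = 13.30 m/s.

13.3 m/s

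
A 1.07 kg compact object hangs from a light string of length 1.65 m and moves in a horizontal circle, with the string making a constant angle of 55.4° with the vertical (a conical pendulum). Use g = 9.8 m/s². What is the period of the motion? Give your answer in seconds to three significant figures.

r = L sinθ = 1.358 m. From T sinθ = mω²r and T cosθ = mg: tanθ = ω²r/g, so ω² = g tanθ / r = g/(L cosθ).
ω = √(g/(L cosθ)) = √(9.8/(1.65 × 0.5678)) = √10.46 = 3.234 rad/s.
Period = 2π/ω = 1.943 s.

1.94 s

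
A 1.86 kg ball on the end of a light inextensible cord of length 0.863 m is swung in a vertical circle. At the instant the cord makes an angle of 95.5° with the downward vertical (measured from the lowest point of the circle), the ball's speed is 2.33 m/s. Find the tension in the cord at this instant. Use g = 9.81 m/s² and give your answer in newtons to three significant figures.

Take the radial direction toward the centre of the circle as positive. The component of the weight along the string toward the centre is −mg cos φ (φ measured from the bottom), so Newton's second law along the string gives T − mg cos φ = m v²/r.
cos 95.5° = -0.09585, so T = m(v²/r + g cos φ) = 1.86 × ((2.33)²/0.863 + 9.81 × -0.09585) = 1.86 × (6.291 + (-0.9402)) = 1.86 × 5.350 = 9.952 N.

9.95 N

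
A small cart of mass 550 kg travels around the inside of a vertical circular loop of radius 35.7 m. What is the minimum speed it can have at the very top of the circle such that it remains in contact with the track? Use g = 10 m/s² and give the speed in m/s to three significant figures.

At the top, both weight mg and N point toward the centre: N + mg = mv²/r.
At minimum speed N → 0, so mg = mv_min²/r ⇒ v_min = √(g r) = √(10.0 × 35.7) = 18.89 m/s.

18.9 m/s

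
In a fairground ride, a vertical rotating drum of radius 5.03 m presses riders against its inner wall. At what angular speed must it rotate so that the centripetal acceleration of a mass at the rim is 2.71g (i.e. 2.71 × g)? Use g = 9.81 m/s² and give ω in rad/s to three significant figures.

Centripetal acceleration a_c = ω²r. Setting ω²r = 2.71g:
ω = √(2.71g / r) = √(2.71 × 9.81 / 5.03) = √5.285 = 2.299 rad/s.

2.30 rad/s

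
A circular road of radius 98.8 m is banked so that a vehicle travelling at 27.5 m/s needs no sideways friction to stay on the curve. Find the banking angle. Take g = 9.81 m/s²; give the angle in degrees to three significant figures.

38.0°

With no friction, the horizontal component of the normal force provides the centripetal force: N sinθ = mv²/r, while N cosθ = mg vertically.
Dividing: tanθ = v²/(r g) = (27.5)²/(98.8 × 9.81) = 756.2/969.2 = 0.7803.
θ = arctan(0.7803) = 37.96°.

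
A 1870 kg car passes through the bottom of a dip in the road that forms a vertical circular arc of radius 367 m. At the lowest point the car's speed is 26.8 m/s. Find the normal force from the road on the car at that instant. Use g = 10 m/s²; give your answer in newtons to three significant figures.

At the lowest point, N points up (toward the centre) and the weight mg points down (away from the centre), so the net inward force is N − mg = mv²/r.
N = m(v²/r + g) = 1870 × ((26.8)²/367 + 10.0) = 1870 × (1.957 + 10.0) = 1870 × 11.96 = 22360 N.

22400 N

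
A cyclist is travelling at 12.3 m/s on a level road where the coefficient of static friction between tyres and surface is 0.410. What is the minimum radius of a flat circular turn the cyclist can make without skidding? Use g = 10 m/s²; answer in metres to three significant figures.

At the limit, μ_s m g = m v²/r, so r_min = v²/(μ_s g) = (12.3)²/(0.410 × 10.0) = 151.3/4.100 = 36.90 m.

36.9 m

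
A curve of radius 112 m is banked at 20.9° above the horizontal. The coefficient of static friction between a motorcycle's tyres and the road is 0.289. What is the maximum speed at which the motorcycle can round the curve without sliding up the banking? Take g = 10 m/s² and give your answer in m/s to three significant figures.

At the maximum speed, friction acts down the slope at its limiting value f = μN. Radially (horizontal, toward centre): N sinθ + μN cosθ = mv²/r. Vertically: N cosθ − μN sinθ = mg.
Dividing: v² = r g (sinθ + μcosθ)/(cosθ − μsinθ).
sinθ + μcosθ = 0.3567 + 0.289×0.9342 = 0.6267; cosθ − μsinθ = 0.9342 − 0.289×0.3567 = 0.8311.
v² = 112 × 10.0 × 0.6267/0.8311 = 844.6 m²/s², so v = 29.06 m/s.

29.1 m/s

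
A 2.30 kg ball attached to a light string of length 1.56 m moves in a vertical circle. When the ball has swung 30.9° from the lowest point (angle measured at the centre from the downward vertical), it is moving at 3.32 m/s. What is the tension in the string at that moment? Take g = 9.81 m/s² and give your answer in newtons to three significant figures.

Take the radial direction toward the centre of the circle as positive. The component of the weight along the string toward the centre is −mg cos φ (φ measured from the bottom), so Newton's second law along the string gives T − mg cos φ = m v²/r.
cos 30.9° = 0.8581, so T = m(v²/r + g cos φ) = 2.30 × ((3.32)²/1.56 + 9.81 × 0.8581) = 2.30 × (7.066 + (8.418)) = 2.30 × 15.48 = 35.61 N.

35.6 N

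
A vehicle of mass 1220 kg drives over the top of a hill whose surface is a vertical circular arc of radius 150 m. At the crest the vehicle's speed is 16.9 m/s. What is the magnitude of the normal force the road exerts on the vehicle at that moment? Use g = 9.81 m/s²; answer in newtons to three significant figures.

At the crest the centripetal acceleration points downward (toward the centre of the arc), so mg − N = mv²/r.
N = m(g − v²/r) = 1220 × (9.81 − (16.9)²/150) = 1220 × (9.81 − 1.904) = 1220 × 7.906 = 9645 N.

9650 N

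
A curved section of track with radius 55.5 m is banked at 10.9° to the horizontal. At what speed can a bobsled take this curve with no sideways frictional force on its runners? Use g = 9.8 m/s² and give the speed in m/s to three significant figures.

On a frictionless banked curve, N sinθ = mv²/r and N cosθ = mg, so tanθ = v²/(rg).
v = √(r g tanθ) = √(55.5 × 9.8 × tan 10.9°) = √(55.5 × 9.8 × 0.1926) = √104.7 = 10.23 m/s.

10.2 m/s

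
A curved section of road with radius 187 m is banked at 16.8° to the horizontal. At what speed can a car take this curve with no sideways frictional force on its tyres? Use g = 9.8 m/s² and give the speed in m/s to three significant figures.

On a frictionless banked curve, N sinθ = mv²/r and N cosθ = mg, so tanθ = v²/(rg).
v = √(r g tanθ) = √(187 × 9.8 × tan 16.8°) = √(187 × 9.8 × 0.3019) = √553.3 = 23.52 m/s.

23.5 m/s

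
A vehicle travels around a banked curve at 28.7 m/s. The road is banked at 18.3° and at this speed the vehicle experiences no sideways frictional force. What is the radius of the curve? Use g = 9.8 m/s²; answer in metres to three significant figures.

Frictionless banking: tanθ = v²/(rg), so r = v²/(g tanθ).
r = (28.7)²/(9.8 × tan 18.3°) = 823.7/(9.8 × 0.3307) = 823.7/3.241 = 254.1 m.

254 m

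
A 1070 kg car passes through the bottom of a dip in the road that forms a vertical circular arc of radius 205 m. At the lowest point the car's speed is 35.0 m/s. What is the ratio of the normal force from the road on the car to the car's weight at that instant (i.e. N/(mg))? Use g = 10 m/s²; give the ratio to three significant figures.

1.60

At the bottom, N − mg = mv²/r, so N = m(v²/r + g) and N/(mg) = v²/(rg) + 1 = (35.0)²/(205 × 10.0) + 1 = 0.5976 + 1 = 1.598.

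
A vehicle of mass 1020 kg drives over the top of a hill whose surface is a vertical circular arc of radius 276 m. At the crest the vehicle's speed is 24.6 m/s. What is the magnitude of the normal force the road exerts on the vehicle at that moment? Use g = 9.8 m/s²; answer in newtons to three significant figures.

7760 N

At the crest the centripetal acceleration points downward (toward the centre of the arc), so mg − N = mv²/r.
N = m(g − v²/r) = 1020 × (9.8 − (24.6)²/276) = 1020 × (9.8 − 2.193) = 1020 × 7.607 = 7760 N.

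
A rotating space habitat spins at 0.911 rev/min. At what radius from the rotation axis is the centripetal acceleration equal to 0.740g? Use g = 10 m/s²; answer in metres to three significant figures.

ω = 0.911 rev/min × 2π/60 = 0.09540 rad/s.
a_c = ω²r = 0.740g ⇒ r = 0.740 × 10.0 / (0.09540)² = 7.400/0.009101 = 813.1 m.

813 m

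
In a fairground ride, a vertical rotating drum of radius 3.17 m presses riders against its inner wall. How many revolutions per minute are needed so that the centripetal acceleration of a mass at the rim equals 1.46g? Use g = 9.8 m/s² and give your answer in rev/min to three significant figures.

Require ω²r = 1.46g, so ω = √(1.46 × 9.8/3.17) = 2.125 rad/s.
In rev/min: ω × 60/(2π) = 2.125 × 60/(2π) = 20.29 rev/min.

20.3 rev/min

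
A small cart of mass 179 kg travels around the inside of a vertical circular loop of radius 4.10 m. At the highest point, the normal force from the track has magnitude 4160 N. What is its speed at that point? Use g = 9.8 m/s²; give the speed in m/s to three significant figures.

11.6 m/s

At the top, N + mg = mv²/r, so v = √(r(N/m + g)) = √(4.10 × (4160/179 + 9.8)) = √(4.10 × 33.04) = √135.5 = 11.64 m/s.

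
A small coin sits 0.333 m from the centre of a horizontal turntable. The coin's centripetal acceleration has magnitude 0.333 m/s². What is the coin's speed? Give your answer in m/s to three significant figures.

0.333 m/s

a_c = v²/r ⇒ v = √(a_c · r) = √(0.333 × 0.333) = √0.1109 = 0.3330 m/s.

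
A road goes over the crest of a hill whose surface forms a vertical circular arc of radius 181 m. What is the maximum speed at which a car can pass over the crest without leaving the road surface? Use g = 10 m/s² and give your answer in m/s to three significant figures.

42.5 m/s

At the crest the centre of the circle is below the car, so the net downward (centripetal) force is mg − N = mv²/r.
The car leaves the road when N → 0, giving v_max = √(g r) = √(10.0 × 181) = 42.54 m/s.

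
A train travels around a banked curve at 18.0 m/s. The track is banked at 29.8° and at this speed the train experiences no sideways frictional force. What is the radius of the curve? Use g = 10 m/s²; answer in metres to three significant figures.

Frictionless banking: tanθ = v²/(rg), so r = v²/(g tanθ).
r = (18.0)²/(10.0 × tan 29.8°) = 324.0/(10.0 × 0.5727) = 324.0/5.727 = 56.57 m.

56.6 m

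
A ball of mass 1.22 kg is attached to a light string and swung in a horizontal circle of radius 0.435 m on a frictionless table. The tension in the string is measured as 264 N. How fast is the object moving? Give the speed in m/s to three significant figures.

T = m v²/r ⇒ v = √(T r / m) = √(264 × 0.435 / 1.22) = √94.13 = 9.702 m/s.

9.70 m/s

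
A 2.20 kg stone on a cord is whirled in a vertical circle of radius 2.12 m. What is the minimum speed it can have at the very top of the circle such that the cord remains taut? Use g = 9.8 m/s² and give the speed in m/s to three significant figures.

At the top, both weight mg and T point toward the centre: T + mg = mv²/r.
At minimum speed T → 0, so mg = mv_min²/r ⇒ v_min = √(g r) = √(9.8 × 2.12) = 4.558 m/s.

4.56 m/s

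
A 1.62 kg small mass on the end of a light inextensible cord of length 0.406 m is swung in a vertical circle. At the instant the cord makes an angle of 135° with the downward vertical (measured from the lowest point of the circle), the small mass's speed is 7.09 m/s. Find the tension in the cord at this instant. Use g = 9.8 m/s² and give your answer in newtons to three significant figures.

Take the radial direction toward the centre of the circle as positive. The component of the weight along the string toward the centre is −mg cos φ (φ measured from the bottom), so Newton's second law along the string gives T − mg cos φ = m v²/r.
cos 135° = -0.7071, so T = m(v²/r + g cos φ) = 1.62 × ((7.09)²/0.406 + 9.8 × -0.7071) = 1.62 × (123.8 + (-6.930)) = 1.62 × 116.9 = 189.4 N.

189 N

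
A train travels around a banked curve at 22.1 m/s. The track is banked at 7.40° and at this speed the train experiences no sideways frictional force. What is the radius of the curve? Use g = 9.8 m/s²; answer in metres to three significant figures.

Frictionless banking: tanθ = v²/(rg), so r = v²/(g tanθ).
r = (22.1)²/(9.8 × tan 7.40°) = 488.4/(9.8 × 0.1299) = 488.4/1.273 = 383.7 m.

384 m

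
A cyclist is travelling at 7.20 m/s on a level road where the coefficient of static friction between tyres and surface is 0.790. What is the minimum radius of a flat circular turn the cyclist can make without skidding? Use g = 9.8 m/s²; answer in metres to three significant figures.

At the limit, μ_s m g = m v²/r, so r_min = v²/(μ_s g) = (7.20)²/(0.790 × 9.8) = 51.84/7.742 = 6.696 m.

6.70 m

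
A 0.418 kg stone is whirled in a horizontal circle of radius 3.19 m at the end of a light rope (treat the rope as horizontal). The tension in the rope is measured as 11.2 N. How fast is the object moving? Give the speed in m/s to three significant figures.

9.25 m/s

T = m v²/r ⇒ v = √(T r / m) = √(11.2 × 3.19 / 0.418) = √85.47 = 9.245 m/s.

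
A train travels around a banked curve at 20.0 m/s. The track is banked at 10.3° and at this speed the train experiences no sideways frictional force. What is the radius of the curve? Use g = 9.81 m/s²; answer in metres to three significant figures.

Frictionless banking: tanθ = v²/(rg), so r = v²/(g tanθ).
r = (20.0)²/(9.81 × tan 10.3°) = 400.0/(9.81 × 0.1817) = 400.0/1.783 = 224.4 m.

224 m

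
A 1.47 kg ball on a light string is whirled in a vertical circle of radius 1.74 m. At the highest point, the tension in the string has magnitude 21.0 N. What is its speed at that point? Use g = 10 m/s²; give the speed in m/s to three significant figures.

At the top, T + mg = mv²/r, so v = √(r(T/m + g)) = √(1.74 × (21.0/1.47 + 10.0)) = √(1.74 × 24.29) = √42.26 = 6.501 m/s.

6.50 m/s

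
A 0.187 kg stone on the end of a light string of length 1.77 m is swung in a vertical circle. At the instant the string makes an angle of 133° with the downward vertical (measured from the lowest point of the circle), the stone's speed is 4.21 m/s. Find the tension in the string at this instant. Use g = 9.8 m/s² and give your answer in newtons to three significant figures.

Take the radial direction toward the centre of the circle as positive. The component of the weight along the string toward the centre is −mg cos φ (φ measured from the bottom), so Newton's second law along the string gives T − mg cos φ = m v²/r.
cos 133° = -0.6820, so T = m(v²/r + g cos φ) = 0.187 × ((4.21)²/1.77 + 9.8 × -0.6820) = 0.187 × (10.01 + (-6.684)) = 0.187 × 3.330 = 0.6227 N.

0.623 N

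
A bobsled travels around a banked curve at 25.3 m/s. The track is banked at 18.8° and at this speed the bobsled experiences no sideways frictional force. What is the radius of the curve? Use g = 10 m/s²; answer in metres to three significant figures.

188 m

Frictionless banking: tanθ = v²/(rg), so r = v²/(g tanθ).
r = (25.3)²/(10.0 × tan 18.8°) = 640.1/(10.0 × 0.3404) = 640.1/3.404 = 188.0 m.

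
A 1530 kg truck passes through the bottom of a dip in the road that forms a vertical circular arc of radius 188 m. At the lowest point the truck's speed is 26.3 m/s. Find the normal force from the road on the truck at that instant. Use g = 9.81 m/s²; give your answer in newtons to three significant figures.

20600 N

At the lowest point, N points up (toward the centre) and the weight mg points down (away from the centre), so the net inward force is N − mg = mv²/r.
N = m(v²/r + g) = 1530 × ((26.3)²/188 + 9.81) = 1530 × (3.679 + 9.81) = 1530 × 13.49 = 20640 N.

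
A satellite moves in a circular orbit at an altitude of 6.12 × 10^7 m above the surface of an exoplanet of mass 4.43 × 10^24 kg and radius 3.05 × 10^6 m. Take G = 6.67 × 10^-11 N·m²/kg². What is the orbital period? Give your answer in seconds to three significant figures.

188000 s

r = R + h = 3.05 × 10^6 + 6.12 × 10^7 = 6.425 × 10^7 m. Gravity provides the centripetal force: G M m / r² = m v² / r ⇒ v = √(GM/r) = 2145 m/s.
T = 2πr/v = 2π × 6.425 × 10^7 / 2145 = 188200 s.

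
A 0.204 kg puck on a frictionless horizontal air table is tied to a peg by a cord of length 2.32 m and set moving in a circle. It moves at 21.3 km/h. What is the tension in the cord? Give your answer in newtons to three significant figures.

v = 21.3 km/h = 21.3/3.6 = 5.917 m/s.
The tension is the only horizontal force, so it supplies the full centripetal force: T = m v²/r = 0.204 × (5.917)²/2.32 = 0.204 × 35.01/2.32 = 3.078 N.

3.08 N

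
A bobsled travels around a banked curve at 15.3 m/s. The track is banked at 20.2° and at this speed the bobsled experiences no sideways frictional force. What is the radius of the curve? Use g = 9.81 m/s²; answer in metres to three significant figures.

Frictionless banking: tanθ = v²/(rg), so r = v²/(g tanθ).
r = (15.3)²/(9.81 × tan 20.2°) = 234.1/(9.81 × 0.3679) = 234.1/3.609 = 64.86 m.

64.9 m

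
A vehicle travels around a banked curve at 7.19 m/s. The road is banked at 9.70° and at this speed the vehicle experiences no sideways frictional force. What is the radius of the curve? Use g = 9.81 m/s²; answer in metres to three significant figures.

30.8 m

Frictionless banking: tanθ = v²/(rg), so r = v²/(g tanθ).
r = (7.19)²/(9.81 × tan 9.70°) = 51.70/(9.81 × 0.1709) = 51.70/1.677 = 30.83 m.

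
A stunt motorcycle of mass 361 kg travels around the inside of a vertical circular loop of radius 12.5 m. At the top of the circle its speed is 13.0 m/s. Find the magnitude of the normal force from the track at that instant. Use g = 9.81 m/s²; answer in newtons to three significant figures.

At the top, both N and the weight mg point inward (toward the centre), so N + mg = mv²/r.
N = m(v²/r − g) = 361 × ((13.0)²/12.5 − 9.81) = 361 × (13.52 − 9.81) = 361 × 3.710 = 1339 N.

1340 N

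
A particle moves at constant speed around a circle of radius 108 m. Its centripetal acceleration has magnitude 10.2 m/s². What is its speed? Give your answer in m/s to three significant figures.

a_c = v²/r ⇒ v = √(a_c · r) = √(10.2 × 108) = √1102 = 33.19 m/s.

33.2 m/s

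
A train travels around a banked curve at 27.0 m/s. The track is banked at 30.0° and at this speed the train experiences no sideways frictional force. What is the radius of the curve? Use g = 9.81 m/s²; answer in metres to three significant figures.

129 m

Frictionless banking: tanθ = v²/(rg), so r = v²/(g tanθ).
r = (27.0)²/(9.81 × tan 30.0°) = 729.0/(9.81 × 0.5774) = 729.0/5.664 = 128.7 m.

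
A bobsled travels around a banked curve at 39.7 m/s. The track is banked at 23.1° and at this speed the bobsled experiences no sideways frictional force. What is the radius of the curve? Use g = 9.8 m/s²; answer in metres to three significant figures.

377 m

Frictionless banking: tanθ = v²/(rg), so r = v²/(g tanθ).
r = (39.7)²/(9.8 × tan 23.1°) = 1576/(9.8 × 0.4265) = 1576/4.180 = 377.1 m.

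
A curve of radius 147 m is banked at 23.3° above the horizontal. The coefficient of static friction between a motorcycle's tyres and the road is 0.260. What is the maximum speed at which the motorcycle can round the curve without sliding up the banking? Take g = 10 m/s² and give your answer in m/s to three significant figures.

33.8 m/s

At the maximum speed, friction acts down the slope at its limiting value f = μN. Radially (horizontal, toward centre): N sinθ + μN cosθ = mv²/r. Vertically: N cosθ − μN sinθ = mg.
Dividing: v² = r g (sinθ + μcosθ)/(cosθ − μsinθ).
sinθ + μcosθ = 0.3955 + 0.260×0.9184 = 0.6343; cosθ − μsinθ = 0.9184 − 0.260×0.3955 = 0.8156.
v² = 147 × 10.0 × 0.6343/0.8156 = 1143 m²/s², so v = 33.81 m/s.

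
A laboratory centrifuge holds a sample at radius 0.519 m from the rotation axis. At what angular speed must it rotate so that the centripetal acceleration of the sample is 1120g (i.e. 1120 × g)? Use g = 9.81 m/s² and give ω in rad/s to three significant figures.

Centripetal acceleration a_c = ω²r. Setting ω²r = 1120g:
ω = √(1120g / r) = √(1120 × 9.81 / 0.519) = √21170 = 145.5 rad/s.

145 rad/s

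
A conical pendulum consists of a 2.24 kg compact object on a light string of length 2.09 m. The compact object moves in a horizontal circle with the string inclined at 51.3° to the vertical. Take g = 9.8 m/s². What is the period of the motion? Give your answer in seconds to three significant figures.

2.29 s

r = L sinθ = 1.631 m. From T sinθ = mω²r and T cosθ = mg: tanθ = ω²r/g, so ω² = g tanθ / r = g/(L cosθ).
ω = √(g/(L cosθ)) = √(9.8/(2.09 × 0.6252)) = √7.499 = 2.739 rad/s.
Period = 2π/ω = 2.294 s.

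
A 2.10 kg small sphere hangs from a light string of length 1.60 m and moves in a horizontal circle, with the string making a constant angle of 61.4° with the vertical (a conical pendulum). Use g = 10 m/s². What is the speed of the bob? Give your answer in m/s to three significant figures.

5.08 m/s

The radius of the circle is r = L sinθ = 1.60 × sin 61.4° = 1.405 m.
Horizontally T sinθ = mv²/r and vertically T cosθ = mg, so tanθ = v²/(rg).
v = √(r g tanθ) = √(1.405 × 10.0 × 1.834) = √25.77 = 5.076 m/s.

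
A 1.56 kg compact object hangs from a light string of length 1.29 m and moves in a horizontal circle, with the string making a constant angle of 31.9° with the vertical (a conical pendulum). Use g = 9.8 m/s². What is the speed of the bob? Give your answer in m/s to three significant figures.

The radius of the circle is r = L sinθ = 1.29 × sin 31.9° = 0.6817 m.
Horizontally T sinθ = mv²/r and vertically T cosθ = mg, so tanθ = v²/(rg).
v = √(r g tanθ) = √(0.6817 × 9.8 × 0.6224) = √4.158 = 2.039 m/s.

2.04 m/s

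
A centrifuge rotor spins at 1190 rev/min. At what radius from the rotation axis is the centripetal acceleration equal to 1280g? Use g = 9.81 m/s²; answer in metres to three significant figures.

0.809 m

ω = 1190 rev/min × 2π/60 = 124.6 rad/s.
a_c = ω²r = 1280g ⇒ r = 1280 × 9.81 / (124.6)² = 12560/15530 = 0.8086 m.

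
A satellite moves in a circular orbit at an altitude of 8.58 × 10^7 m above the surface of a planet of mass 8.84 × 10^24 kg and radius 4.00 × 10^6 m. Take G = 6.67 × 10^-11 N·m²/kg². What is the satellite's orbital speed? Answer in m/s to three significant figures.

2560 m/s

Orbital radius r = R + h = 4.00 × 10^6 + 8.58 × 10^7 = 8.980 × 10^7 m.
Gravity supplies the centripetal force: G M m / r² = m v² / r, so v = √(GM/r).
v = √(6.67 × 10^-11 × 8.84 × 10^24 / 8.980 × 10^7) = √(6.566 × 10^6) = 2562 m/s.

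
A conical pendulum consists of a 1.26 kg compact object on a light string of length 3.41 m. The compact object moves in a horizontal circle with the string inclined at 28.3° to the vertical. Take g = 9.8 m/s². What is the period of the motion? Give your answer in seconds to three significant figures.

r = L sinθ = 1.617 m. From T sinθ = mω²r and T cosθ = mg: tanθ = ω²r/g, so ω² = g tanθ / r = g/(L cosθ).
ω = √(g/(L cosθ)) = √(9.8/(3.41 × 0.8805)) = √3.264 = 1.807 rad/s.
Period = 2π/ω = 3.478 s.

3.48 s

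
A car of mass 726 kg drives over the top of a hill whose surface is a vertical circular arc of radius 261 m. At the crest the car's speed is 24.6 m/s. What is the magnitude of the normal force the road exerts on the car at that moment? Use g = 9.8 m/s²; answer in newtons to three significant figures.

5430 N

At the crest the centripetal acceleration points downward (toward the centre of the arc), so mg − N = mv²/r.
N = m(g − v²/r) = 726 × (9.8 − (24.6)²/261) = 726 × (9.8 − 2.319) = 726 × 7.481 = 5431 N.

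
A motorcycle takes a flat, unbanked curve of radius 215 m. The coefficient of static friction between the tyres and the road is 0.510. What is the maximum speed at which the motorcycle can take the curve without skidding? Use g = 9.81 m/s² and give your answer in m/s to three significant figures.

32.8 m/s

The only inward force on a level bend is static friction, so at the limit f_s = μ_s N = μ_s m g = m v²/r.
Mass cancels: v_max = √(μ_s g r) = √(0.510 × 9.81 × 215) = √1076 = 32.80 m/s.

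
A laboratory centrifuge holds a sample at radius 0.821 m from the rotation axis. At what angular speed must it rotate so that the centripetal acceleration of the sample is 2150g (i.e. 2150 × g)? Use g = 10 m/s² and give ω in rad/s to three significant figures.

Centripetal acceleration a_c = ω²r. Setting ω²r = 2150g:
ω = √(2150g / r) = √(2150 × 10.0 / 0.821) = √26190 = 161.8 rad/s.

162 rad/s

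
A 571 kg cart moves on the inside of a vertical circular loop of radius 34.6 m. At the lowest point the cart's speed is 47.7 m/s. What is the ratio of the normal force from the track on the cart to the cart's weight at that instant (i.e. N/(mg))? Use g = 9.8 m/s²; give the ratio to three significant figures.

7.71

At the bottom, N − mg = mv²/r, so N = m(v²/r + g) and N/(mg) = v²/(rg) + 1 = (47.7)²/(34.6 × 9.8) + 1 = 6.710 + 1 = 7.710.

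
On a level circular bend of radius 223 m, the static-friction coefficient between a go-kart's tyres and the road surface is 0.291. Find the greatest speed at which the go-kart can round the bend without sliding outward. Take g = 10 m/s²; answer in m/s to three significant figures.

The only inward force on a level bend is static friction, so at the limit f_s = μ_s N = μ_s m g = m v²/r.
Mass cancels: v_max = √(μ_s g r) = √(0.291 × 10.0 × 223) = √648.9 = 25.47 m/s.

25.5 m/s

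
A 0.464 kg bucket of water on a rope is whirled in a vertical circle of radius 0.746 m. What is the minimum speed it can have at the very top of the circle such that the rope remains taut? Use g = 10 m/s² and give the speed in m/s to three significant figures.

At the highest point the centre is directly below, so both the weight and T act inward: T + mg = mv²/r.
At minimum speed T → 0, so mg = mv_min²/r ⇒ v_min = √(g r) = √(10.0 × 0.746) = 2.731 m/s.

2.73 m/s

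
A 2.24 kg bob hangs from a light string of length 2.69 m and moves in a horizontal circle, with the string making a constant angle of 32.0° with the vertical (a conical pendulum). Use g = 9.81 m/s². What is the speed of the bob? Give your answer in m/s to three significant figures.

2.96 m/s

The radius of the circle is r = L sinθ = 2.69 × sin 32.0° = 1.425 m.
Horizontally T sinθ = mv²/r and vertically T cosθ = mg, so tanθ = v²/(rg).
v = √(r g tanθ) = √(1.425 × 9.81 × 0.6249) = √8.738 = 2.956 m/s.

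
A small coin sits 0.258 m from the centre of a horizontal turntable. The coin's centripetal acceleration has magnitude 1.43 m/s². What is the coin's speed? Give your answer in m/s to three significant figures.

a_c = v²/r ⇒ v = √(a_c · r) = √(1.43 × 0.258) = √0.3689 = 0.6074 m/s.

0.607 m/s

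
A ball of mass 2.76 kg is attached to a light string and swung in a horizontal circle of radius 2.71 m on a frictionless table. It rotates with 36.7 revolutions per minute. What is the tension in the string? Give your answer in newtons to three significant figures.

110 N

ω = 36.7 rev/min × 2π/60 = 3.843 rad/s, so v = ωr = 3.843 × 2.71 = 10.42 m/s.
The tension is the only horizontal force, so it supplies the full centripetal force: T = m v²/r = 2.76 × (10.42)²/2.71 = 2.76 × 108.5/2.71 = 110.5 N.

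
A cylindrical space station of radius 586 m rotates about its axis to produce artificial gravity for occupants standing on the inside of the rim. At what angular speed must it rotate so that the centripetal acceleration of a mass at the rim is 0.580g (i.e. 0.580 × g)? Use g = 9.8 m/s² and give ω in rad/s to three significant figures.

Centripetal acceleration a_c = ω²r. Setting ω²r = 0.580g:
ω = √(0.580g / r) = √(0.580 × 9.8 / 586) = √0.009700 = 0.09849 rad/s.

0.0985 rad/s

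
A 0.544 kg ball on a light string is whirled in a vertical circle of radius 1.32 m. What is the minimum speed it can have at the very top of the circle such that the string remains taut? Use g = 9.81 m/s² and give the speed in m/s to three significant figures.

3.60 m/s

At the top, both weight mg and T point toward the centre: T + mg = mv²/r.
At minimum speed T → 0, so mg = mv_min²/r ⇒ v_min = √(g r) = √(9.81 × 1.32) = 3.598 m/s.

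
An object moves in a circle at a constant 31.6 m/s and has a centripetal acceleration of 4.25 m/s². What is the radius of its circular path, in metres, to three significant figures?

235 m

a_c = v²/r ⇒ r = v²/a_c = (31.6)²/4.25 = 998.6/4.25 = 235.0 m.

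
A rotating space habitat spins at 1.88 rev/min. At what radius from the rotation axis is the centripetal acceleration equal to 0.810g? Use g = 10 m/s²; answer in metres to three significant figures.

209 m

ω = 1.88 rev/min × 2π/60 = 0.1969 rad/s.
a_c = ω²r = 0.810g ⇒ r = 0.810 × 10.0 / (0.1969)² = 8.100/0.03876 = 209.0 m.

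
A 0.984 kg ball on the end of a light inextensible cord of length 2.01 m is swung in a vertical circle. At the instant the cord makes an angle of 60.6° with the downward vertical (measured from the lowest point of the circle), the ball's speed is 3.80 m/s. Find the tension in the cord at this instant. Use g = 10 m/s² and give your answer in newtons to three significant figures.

Take the radial direction toward the centre of the circle as positive. The component of the weight along the string toward the centre is −mg cos φ (φ measured from the bottom), so Newton's second law along the string gives T − mg cos φ = m v²/r.
cos 60.6° = 0.4909, so T = m(v²/r + g cos φ) = 0.984 × ((3.80)²/2.01 + 10.0 × 0.4909) = 0.984 × (7.184 + (4.909)) = 0.984 × 12.09 = 11.90 N.

11.9 N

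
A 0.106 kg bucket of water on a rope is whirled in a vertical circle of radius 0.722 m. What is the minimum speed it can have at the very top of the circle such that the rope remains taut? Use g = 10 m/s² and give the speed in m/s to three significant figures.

2.69 m/s

At the highest point the centre is directly below, so both the weight and T act inward: T + mg = mv²/r.
At minimum speed T → 0, so mg = mv_min²/r ⇒ v_min = √(g r) = √(10.0 × 0.722) = 2.687 m/s.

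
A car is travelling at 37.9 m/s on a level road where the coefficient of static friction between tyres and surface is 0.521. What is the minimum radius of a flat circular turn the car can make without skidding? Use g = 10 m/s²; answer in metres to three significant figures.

At the limit, μ_s m g = m v²/r, so r_min = v²/(μ_s g) = (37.9)²/(0.521 × 10.0) = 1436/5.210 = 275.7 m.

276 m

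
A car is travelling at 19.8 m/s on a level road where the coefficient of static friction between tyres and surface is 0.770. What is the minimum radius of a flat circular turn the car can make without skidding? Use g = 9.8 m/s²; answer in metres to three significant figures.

52.0 m

At the limit, μ_s m g = m v²/r, so r_min = v²/(μ_s g) = (19.8)²/(0.770 × 9.8) = 392.0/7.546 = 51.95 m.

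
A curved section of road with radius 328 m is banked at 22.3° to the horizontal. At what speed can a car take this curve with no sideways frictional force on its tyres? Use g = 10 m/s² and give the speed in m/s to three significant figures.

36.7 m/s

On a frictionless banked curve, N sinθ = mv²/r and N cosθ = mg, so tanθ = v²/(rg).
v = √(r g tanθ) = √(328 × 10.0 × tan 22.3°) = √(328 × 10.0 × 0.4101) = √1345 = 36.68 m/s.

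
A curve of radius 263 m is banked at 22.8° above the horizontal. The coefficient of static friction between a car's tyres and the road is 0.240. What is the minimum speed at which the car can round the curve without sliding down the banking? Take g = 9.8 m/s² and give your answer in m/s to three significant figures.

20.5 m/s

At the minimum speed, friction acts up the slope at its limiting value f = μN. Radially (horizontal, toward centre): N sinθ − μN cosθ = mv²/r. Vertically: N cosθ + μN sinθ = mg.
Dividing: v² = r g (sinθ − μcosθ)/(cosθ + μsinθ).
sinθ − μcosθ = 0.3875 − 0.240×0.9219 = 0.1663; cosθ + μsinθ = 0.9219 + 0.240×0.3875 = 1.015.
v² = 263 × 9.8 × 0.1663/1.015 = 422.3 m²/s², so v = 20.55 m/s.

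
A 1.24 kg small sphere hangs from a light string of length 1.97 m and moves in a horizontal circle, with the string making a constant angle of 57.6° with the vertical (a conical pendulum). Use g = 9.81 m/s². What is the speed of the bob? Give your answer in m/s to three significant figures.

5.07 m/s

The radius of the circle is r = L sinθ = 1.97 × sin 57.6° = 1.663 m.
Horizontally T sinθ = mv²/r and vertically T cosθ = mg, so tanθ = v²/(rg).
v = √(r g tanθ) = √(1.663 × 9.81 × 1.576) = √25.71 = 5.071 m/s.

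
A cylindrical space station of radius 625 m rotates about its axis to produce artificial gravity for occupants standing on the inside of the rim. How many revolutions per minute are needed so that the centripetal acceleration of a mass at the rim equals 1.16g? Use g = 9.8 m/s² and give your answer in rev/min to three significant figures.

1.29 rev/min

Require ω²r = 1.16g, so ω = √(1.16 × 9.8/625) = 0.1349 rad/s.
In rev/min: ω × 60/(2π) = 0.1349 × 60/(2π) = 1.288 rev/min.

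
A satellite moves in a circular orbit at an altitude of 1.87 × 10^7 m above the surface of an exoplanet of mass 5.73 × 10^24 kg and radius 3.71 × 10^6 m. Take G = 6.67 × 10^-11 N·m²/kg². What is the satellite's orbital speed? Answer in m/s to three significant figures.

4130 m/s

Orbital radius r = R + h = 3.71 × 10^6 + 1.87 × 10^7 = 2.241 × 10^7 m.
Gravity supplies the centripetal force: G M m / r² = m v² / r, so v = √(GM/r).
v = √(6.67 × 10^-11 × 5.73 × 10^24 / 2.241 × 10^7) = √(1.705 × 10^7) = 4130 m/s.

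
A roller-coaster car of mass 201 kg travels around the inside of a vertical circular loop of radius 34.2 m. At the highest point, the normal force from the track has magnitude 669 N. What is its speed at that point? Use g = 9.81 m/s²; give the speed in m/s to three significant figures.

21.2 m/s

At the top, N + mg = mv²/r, so v = √(r(N/m + g)) = √(34.2 × (669/201 + 9.81)) = √(34.2 × 13.14) = √449.3 = 21.20 m/s.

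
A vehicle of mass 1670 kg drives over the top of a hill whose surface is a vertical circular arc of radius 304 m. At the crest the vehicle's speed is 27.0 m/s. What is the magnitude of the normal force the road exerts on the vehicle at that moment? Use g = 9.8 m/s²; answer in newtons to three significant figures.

12400 N

At the crest the centripetal acceleration points downward (toward the centre of the arc), so mg − N = mv²/r.
N = m(g − v²/r) = 1670 × (9.8 − (27.0)²/304) = 1670 × (9.8 − 2.398) = 1670 × 7.402 = 12360 N.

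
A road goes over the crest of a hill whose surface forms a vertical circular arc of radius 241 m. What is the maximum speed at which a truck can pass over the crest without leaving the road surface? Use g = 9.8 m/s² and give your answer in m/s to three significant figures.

At the crest the centre of the circle is below the truck, so the net downward (centripetal) force is mg − N = mv²/r.
The truck leaves the road when N → 0, giving v_max = √(g r) = √(9.8 × 241) = 48.60 m/s.

48.6 m/s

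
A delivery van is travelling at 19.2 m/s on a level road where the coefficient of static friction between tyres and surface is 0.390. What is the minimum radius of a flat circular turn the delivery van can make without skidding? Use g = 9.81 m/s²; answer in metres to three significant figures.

At the limit, μ_s m g = m v²/r, so r_min = v²/(μ_s g) = (19.2)²/(0.390 × 9.81) = 368.6/3.826 = 96.35 m.

96.4 m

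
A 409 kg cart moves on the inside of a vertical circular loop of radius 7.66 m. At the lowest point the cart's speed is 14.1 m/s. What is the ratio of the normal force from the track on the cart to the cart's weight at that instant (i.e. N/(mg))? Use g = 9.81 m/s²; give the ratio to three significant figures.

3.65

At the bottom, N − mg = mv²/r, so N = m(v²/r + g) and N/(mg) = v²/(rg) + 1 = (14.1)²/(7.66 × 9.81) + 1 = 2.646 + 1 = 3.646.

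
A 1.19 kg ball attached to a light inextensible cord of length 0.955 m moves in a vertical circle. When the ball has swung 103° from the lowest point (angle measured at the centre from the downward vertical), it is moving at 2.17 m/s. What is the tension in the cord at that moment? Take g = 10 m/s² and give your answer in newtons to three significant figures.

Take the radial direction toward the centre of the circle as positive. The component of the weight along the string toward the centre is −mg cos φ (φ measured from the bottom), so Newton's second law along the string gives T − mg cos φ = m v²/r.
cos 103° = -0.2250, so T = m(v²/r + g cos φ) = 1.19 × ((2.17)²/0.955 + 10.0 × -0.2250) = 1.19 × (4.931 + (-2.250)) = 1.19 × 2.681 = 3.191 N.

3.19 N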